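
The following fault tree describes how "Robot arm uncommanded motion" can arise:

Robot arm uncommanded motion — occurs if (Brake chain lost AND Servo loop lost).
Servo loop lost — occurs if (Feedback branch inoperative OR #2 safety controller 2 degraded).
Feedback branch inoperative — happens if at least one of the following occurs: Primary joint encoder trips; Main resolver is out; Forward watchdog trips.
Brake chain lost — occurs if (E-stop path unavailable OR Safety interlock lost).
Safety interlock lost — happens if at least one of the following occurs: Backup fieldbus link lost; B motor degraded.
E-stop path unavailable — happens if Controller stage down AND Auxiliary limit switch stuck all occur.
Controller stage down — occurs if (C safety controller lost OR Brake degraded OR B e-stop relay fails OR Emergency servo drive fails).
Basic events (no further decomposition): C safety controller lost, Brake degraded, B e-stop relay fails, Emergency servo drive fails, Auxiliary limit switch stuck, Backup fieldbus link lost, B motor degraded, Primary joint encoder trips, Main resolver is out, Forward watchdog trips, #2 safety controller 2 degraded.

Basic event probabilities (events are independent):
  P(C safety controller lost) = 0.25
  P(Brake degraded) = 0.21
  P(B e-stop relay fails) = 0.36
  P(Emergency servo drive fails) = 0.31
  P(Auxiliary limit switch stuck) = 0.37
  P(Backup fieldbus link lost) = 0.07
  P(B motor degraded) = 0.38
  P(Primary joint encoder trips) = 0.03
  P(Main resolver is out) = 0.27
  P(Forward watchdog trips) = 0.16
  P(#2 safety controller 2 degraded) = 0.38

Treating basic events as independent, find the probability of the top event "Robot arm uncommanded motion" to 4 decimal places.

0.3667

P(Controller stage down) [OR] = 1 − (1−0.25) × (1−0.21) × (1−0.36) × (1−0.31) = 0.738352
P(E-stop path unavailable) [AND] = 0.738352 × 0.37 = 0.273190
P(Safety interlock lost) [OR] = 1 − (1−0.07) × (1−0.38) = 0.423400
P(Brake chain lost) [OR] = 1 − (1−0.273190) × (1−0.423400) = 0.580921
P(Feedback branch inoperative) [OR] = 1 − (1−0.03) × (1−0.27) × (1−0.16) = 0.405196
P(Servo loop lost) [OR] = 1 − (1−0.405196) × (1−0.38) = 0.631222
P(Robot arm uncommanded motion) [AND] = 0.580921 × 0.631222 = 0.366690
Rounded to 4 decimal places: P(Robot arm uncommanded motion) ≈ 0.3667.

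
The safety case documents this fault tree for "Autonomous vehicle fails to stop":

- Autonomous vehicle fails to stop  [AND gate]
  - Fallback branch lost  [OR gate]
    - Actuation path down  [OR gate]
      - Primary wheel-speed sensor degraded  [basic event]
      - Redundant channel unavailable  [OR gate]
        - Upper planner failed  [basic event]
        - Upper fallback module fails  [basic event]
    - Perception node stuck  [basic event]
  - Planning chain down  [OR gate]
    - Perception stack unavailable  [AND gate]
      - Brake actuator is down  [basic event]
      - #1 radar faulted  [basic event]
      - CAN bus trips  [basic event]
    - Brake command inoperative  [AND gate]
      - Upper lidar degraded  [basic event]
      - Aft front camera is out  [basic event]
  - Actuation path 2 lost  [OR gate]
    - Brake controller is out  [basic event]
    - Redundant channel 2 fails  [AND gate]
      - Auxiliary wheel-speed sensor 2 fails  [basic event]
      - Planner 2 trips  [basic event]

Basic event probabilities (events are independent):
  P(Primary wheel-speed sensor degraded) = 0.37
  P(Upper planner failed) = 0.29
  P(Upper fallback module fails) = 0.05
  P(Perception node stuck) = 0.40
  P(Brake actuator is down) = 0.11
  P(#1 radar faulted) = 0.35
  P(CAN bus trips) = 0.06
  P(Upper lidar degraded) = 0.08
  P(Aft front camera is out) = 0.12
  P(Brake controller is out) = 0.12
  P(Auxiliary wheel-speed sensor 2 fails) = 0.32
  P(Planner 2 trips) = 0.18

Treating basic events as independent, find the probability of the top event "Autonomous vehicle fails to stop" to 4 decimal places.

P(Redundant channel unavailable) [OR] = 1 − (1−0.29) × (1−0.05) = 0.325500
P(Actuation path down) [OR] = 1 − (1−0.37) × (1−0.325500) = 0.575065
P(Fallback branch lost) [OR] = 1 − (1−0.575065) × (1−0.40) = 0.745039
P(Perception stack unavailable) [AND] = 0.11 × 0.35 × 0.06 = 0.002310
P(Brake command inoperative) [AND] = 0.08 × 0.12 = 0.009600
P(Planning chain down) [OR] = 1 − (1−0.002310) × (1−0.009600) = 0.011888
P(Redundant channel 2 fails) [AND] = 0.32 × 0.18 = 0.057600
P(Actuation path 2 lost) [OR] = 1 − (1−0.12) × (1−0.057600) = 0.170688
P(Autonomous vehicle fails to stop) [AND] = 0.745039 × 0.011888 × 0.170688 = 0.001512
Rounded to 4 decimal places: P(Autonomous vehicle fails to stop) ≈ 0.0015.

0.0015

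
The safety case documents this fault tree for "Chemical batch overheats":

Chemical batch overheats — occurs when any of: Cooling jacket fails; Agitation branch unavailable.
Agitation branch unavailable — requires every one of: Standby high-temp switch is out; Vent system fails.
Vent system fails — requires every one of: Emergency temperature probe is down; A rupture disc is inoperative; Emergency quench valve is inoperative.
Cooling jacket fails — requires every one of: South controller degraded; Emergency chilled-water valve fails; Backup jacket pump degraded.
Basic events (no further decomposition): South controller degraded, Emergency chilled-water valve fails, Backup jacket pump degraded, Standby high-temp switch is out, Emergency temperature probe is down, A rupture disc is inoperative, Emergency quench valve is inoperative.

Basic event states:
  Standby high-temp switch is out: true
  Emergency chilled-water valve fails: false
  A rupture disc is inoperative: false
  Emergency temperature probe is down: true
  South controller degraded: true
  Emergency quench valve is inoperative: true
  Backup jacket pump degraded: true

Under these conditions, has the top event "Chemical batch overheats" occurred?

No

Cooling jacket fails [AND]: South controller degraded=occurs, Emergency chilled-water valve fails=not, Backup jacket pump degraded=occurs → not all inputs occur → does not occur.
Vent system fails [AND]: Emergency temperature probe is down=occurs, A rupture disc is inoperative=not, Emergency quench valve is inoperative=occurs → not all inputs occur → does not occur.
Agitation branch unavailable [AND]: Standby high-temp switch is out=occurs, Vent system fails=not → not all inputs occur → does not occur.
Chemical batch overheats [OR]: Cooling jacket fails=not, Agitation branch unavailable=not → no input occurs → does not occur.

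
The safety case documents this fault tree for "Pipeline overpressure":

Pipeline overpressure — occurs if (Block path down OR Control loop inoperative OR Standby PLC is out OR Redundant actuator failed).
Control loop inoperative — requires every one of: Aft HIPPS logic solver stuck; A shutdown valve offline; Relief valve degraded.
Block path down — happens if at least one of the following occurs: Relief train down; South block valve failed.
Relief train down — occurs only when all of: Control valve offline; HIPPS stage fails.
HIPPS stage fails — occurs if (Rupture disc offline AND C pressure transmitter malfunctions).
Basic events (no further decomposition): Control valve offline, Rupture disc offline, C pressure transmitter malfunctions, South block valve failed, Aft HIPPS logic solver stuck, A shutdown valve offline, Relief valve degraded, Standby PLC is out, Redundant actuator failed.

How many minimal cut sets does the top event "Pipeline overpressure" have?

HIPPS stage fails [AND]: one cut set from each child combined → 1 × 1 = 1 cut set(s).
Relief train down [AND]: one cut set from each child combined → 1 × 1 = 1 cut set(s).
Block path down [OR]: union of children's cut sets → 2 cut set(s).
Control loop inoperative [AND]: one cut set from each child combined → 1 × 1 × 1 = 1 cut set(s).
Pipeline overpressure [OR]: union of children's cut sets → 5 cut set(s).
Minimal cut sets: {C pressure transmitter malfunctions, Control valve offline, Rupture disc offline}; {South block valve failed}; {A shutdown valve offline, Aft HIPPS logic solver stuck, Relief valve degraded}; {Standby PLC is out}; {Redundant actuator failed}.

5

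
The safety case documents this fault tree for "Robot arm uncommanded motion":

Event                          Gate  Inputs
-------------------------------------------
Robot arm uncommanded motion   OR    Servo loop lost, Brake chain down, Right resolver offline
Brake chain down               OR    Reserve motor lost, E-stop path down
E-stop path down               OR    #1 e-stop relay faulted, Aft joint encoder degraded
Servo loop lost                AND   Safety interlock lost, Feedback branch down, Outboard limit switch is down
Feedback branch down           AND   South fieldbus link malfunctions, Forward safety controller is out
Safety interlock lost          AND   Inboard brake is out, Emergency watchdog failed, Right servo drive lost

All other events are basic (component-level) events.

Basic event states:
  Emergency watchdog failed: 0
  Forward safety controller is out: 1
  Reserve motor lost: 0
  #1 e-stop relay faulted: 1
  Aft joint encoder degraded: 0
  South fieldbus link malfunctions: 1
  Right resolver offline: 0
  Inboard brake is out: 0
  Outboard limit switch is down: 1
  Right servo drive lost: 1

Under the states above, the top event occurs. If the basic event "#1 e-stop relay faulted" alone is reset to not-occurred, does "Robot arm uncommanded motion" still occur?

No

Counterfactual: set "#1 e-stop relay faulted" to not occurred.
Safety interlock lost [AND]: Inboard brake is out=not, Emergency watchdog failed=not, Right servo drive lost=occurs → not all inputs occur → does not occur.
Feedback branch down [AND]: South fieldbus link malfunctions=occurs, Forward safety controller is out=occurs → all inputs occur → occurs.
Servo loop lost [AND]: Safety interlock lost=not, Feedback branch down=occurs, Outboard limit switch is down=occurs → not all inputs occur → does not occur.
E-stop path down [OR]: #1 e-stop relay faulted=not, Aft joint encoder degraded=not → no input occurs → does not occur.
Brake chain down [OR]: Reserve motor lost=not, E-stop path down=not → no input occurs → does not occur.
Robot arm uncommanded motion [OR]: Servo loop lost=not, Brake chain down=not, Right resolver offline=not → no input occurs → does not occur.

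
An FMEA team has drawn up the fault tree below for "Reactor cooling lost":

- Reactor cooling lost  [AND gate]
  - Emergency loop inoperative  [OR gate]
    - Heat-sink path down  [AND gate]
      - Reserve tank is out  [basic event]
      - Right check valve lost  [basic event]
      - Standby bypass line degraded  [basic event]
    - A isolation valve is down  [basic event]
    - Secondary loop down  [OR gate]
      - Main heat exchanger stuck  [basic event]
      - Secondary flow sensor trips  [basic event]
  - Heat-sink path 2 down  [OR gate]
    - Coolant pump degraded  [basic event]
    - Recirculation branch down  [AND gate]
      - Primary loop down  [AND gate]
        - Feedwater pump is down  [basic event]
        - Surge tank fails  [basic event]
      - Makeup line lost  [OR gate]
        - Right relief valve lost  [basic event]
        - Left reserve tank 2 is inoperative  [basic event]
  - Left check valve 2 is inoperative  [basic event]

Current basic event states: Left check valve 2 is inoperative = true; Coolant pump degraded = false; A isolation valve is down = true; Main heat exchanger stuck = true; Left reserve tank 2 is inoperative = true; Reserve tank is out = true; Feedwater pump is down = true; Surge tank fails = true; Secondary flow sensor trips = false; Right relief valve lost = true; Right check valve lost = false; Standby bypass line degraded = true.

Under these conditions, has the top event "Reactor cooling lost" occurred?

Yes

Heat-sink path down [AND]: Reserve tank is out=occurs, Right check valve lost=not, Standby bypass line degraded=occurs → not all inputs occur → does not occur.
Secondary loop down [OR]: Main heat exchanger stuck=occurs, Secondary flow sensor trips=not → at least one input occurs → occurs.
Emergency loop inoperative [OR]: Heat-sink path down=not, A isolation valve is down=occurs, Secondary loop down=occurs → at least one input occurs → occurs.
Primary loop down [AND]: Feedwater pump is down=occurs, Surge tank fails=occurs → all inputs occur → occurs.
Makeup line lost [OR]: Right relief valve lost=occurs, Left reserve tank 2 is inoperative=occurs → at least one input occurs → occurs.
Recirculation branch down [AND]: Primary loop down=occurs, Makeup line lost=occurs → all inputs occur → occurs.
Heat-sink path 2 down [OR]: Coolant pump degraded=not, Recirculation branch down=occurs → at least one input occurs → occurs.
Reactor cooling lost [AND]: Emergency loop inoperative=occurs, Heat-sink path 2 down=occurs, Left check valve 2 is inoperative=occurs → all inputs occur → occurs.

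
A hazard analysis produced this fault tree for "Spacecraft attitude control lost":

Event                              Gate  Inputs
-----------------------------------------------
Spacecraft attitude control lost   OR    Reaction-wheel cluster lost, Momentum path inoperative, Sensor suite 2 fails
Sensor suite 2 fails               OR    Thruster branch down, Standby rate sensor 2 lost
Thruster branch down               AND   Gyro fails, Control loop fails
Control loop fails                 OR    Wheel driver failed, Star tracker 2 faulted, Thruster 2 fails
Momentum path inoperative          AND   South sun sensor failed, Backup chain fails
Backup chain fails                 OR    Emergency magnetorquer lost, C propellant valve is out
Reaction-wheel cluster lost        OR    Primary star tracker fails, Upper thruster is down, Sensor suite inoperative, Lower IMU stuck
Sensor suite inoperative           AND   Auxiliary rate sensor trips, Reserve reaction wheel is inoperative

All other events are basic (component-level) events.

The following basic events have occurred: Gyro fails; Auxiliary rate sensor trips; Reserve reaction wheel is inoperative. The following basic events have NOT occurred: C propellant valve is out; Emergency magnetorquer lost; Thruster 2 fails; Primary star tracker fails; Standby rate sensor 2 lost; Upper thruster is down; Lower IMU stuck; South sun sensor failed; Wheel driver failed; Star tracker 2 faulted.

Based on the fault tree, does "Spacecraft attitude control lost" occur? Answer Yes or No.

Yes

Sensor suite inoperative [AND]: Auxiliary rate sensor trips=occurs, Reserve reaction wheel is inoperative=occurs → all inputs occur → occurs.
Reaction-wheel cluster lost [OR]: Primary star tracker fails=not, Upper thruster is down=not, Sensor suite inoperative=occurs, Lower IMU stuck=not → at least one input occurs → occurs.
Backup chain fails [OR]: Emergency magnetorquer lost=not, C propellant valve is out=not → no input occurs → does not occur.
Momentum path inoperative [AND]: South sun sensor failed=not, Backup chain fails=not → not all inputs occur → does not occur.
Control loop fails [OR]: Wheel driver failed=not, Star tracker 2 faulted=not, Thruster 2 fails=not → no input occurs → does not occur.
Thruster branch down [AND]: Gyro fails=occurs, Control loop fails=not → not all inputs occur → does not occur.
Sensor suite 2 fails [OR]: Thruster branch down=not, Standby rate sensor 2 lost=not → no input occurs → does not occur.
Spacecraft attitude control lost [OR]: Reaction-wheel cluster lost=occurs, Momentum path inoperative=not, Sensor suite 2 fails=not → at least one input occurs → occurs.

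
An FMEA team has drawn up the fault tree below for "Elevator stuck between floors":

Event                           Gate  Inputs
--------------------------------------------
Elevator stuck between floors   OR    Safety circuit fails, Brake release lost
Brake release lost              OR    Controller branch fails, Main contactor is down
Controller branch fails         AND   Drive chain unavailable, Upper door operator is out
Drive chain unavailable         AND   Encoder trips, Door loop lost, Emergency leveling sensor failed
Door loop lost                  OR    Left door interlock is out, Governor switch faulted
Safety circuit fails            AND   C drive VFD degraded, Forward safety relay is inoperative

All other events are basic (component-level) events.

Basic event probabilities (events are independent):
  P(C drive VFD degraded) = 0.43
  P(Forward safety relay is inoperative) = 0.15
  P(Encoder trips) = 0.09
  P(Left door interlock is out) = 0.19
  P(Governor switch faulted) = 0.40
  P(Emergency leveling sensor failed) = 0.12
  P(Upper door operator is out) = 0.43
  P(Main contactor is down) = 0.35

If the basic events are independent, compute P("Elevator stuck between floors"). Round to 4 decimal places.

0.3934

P(Safety circuit fails) [AND] = 0.43 × 0.15 = 0.064500
P(Door loop lost) [OR] = 1 − (1−0.19) × (1−0.40) = 0.514000
P(Drive chain unavailable) [AND] = 0.09 × 0.514000 × 0.12 = 0.005551
P(Controller branch fails) [AND] = 0.005551 × 0.43 = 0.002387
P(Brake release lost) [OR] = 1 − (1−0.002387) × (1−0.35) = 0.351552
P(Elevator stuck between floors) [OR] = 1 − (1−0.064500) × (1−0.351552) = 0.393377
Rounded to 4 decimal places: P(Elevator stuck between floors) ≈ 0.3934.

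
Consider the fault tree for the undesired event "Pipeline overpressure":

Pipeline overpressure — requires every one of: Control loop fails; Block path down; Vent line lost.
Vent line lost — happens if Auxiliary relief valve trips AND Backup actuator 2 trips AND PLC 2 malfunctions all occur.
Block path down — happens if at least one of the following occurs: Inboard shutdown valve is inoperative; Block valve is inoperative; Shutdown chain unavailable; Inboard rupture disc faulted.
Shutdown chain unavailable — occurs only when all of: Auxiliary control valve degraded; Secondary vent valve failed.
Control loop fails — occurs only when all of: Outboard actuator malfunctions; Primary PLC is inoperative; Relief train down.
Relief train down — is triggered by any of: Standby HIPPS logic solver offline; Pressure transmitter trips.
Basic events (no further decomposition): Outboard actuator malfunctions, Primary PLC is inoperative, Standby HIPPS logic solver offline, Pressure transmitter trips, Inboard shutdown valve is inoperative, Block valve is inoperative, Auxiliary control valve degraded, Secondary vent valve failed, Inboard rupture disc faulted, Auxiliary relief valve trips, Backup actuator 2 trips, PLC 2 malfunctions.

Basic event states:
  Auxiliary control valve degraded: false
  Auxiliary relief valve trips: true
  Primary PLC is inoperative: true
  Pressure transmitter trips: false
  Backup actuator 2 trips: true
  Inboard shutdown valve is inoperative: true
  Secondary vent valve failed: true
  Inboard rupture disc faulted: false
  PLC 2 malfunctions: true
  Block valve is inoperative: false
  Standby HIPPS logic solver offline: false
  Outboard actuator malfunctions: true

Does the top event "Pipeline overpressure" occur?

No

Relief train down [OR]: Standby HIPPS logic solver offline=not, Pressure transmitter trips=not → no input occurs → does not occur.
Control loop fails [AND]: Outboard actuator malfunctions=occurs, Primary PLC is inoperative=occurs, Relief train down=not → not all inputs occur → does not occur.
Shutdown chain unavailable [AND]: Auxiliary control valve degraded=not, Secondary vent valve failed=occurs → not all inputs occur → does not occur.
Block path down [OR]: Inboard shutdown valve is inoperative=occurs, Block valve is inoperative=not, Shutdown chain unavailable=not, Inboard rupture disc faulted=not → at least one input occurs → occurs.
Vent line lost [AND]: Auxiliary relief valve trips=occurs, Backup actuator 2 trips=occurs, PLC 2 malfunctions=occurs → all inputs occur → occurs.
Pipeline overpressure [AND]: Control loop fails=not, Block path down=occurs, Vent line lost=occurs → not all inputs occur → does not occur.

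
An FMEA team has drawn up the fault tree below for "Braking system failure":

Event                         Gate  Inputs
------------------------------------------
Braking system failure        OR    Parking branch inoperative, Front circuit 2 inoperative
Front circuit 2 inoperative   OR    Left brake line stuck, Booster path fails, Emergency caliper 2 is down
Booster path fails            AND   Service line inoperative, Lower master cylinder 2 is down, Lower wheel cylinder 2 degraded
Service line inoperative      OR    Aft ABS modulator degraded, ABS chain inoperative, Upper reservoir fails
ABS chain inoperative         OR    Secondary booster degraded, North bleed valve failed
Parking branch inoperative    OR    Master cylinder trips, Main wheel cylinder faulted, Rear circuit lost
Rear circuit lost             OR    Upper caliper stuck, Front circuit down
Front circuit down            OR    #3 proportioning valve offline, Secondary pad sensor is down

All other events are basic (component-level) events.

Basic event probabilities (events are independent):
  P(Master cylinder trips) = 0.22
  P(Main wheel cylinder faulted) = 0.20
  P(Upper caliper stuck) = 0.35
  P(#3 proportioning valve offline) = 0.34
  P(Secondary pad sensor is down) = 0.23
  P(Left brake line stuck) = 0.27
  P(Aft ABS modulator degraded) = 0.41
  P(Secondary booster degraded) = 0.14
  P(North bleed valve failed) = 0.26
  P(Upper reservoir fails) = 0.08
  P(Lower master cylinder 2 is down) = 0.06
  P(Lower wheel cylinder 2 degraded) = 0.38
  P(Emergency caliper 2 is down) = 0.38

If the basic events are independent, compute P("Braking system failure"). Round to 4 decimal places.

0.9081

P(Front circuit down) [OR] = 1 − (1−0.34) × (1−0.23) = 0.491800
P(Rear circuit lost) [OR] = 1 − (1−0.35) × (1−0.491800) = 0.669670
P(Parking branch inoperative) [OR] = 1 − (1−0.22) × (1−0.20) × (1−0.669670) = 0.793874
P(ABS chain inoperative) [OR] = 1 − (1−0.14) × (1−0.26) = 0.363600
P(Service line inoperative) [OR] = 1 − (1−0.41) × (1−0.363600) × (1−0.08) = 0.654562
P(Booster path fails) [AND] = 0.654562 × 0.06 × 0.38 = 0.014924
P(Front circuit 2 inoperative) [OR] = 1 − (1−0.27) × (1−0.014924) × (1−0.38) = 0.554155
P(Braking system failure) [OR] = 1 − (1−0.793874) × (1−0.554155) = 0.908100
Rounded to 4 decimal places: P(Braking system failure) ≈ 0.9081.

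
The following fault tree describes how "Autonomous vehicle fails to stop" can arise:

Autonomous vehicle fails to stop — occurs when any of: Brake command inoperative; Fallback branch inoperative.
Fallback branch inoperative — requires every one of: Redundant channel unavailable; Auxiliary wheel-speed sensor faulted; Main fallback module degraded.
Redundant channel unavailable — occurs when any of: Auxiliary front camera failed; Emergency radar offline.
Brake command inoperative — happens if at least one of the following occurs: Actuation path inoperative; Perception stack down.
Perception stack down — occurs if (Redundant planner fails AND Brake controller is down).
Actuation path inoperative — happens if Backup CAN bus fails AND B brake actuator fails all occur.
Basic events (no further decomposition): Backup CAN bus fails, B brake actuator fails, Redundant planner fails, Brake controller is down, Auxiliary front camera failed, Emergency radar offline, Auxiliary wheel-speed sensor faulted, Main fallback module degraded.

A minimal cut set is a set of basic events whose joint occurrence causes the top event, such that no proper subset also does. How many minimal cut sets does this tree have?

Actuation path inoperative [AND]: one cut set from each child combined → 1 × 1 = 1 cut set(s).
Perception stack down [AND]: one cut set from each child combined → 1 × 1 = 1 cut set(s).
Brake command inoperative [OR]: union of children's cut sets → 2 cut set(s).
Redundant channel unavailable [OR]: union of children's cut sets → 2 cut set(s).
Fallback branch inoperative [AND]: one cut set from each child combined → 2 × 1 × 1 = 2 cut set(s).
Autonomous vehicle fails to stop [OR]: union of children's cut sets → 4 cut set(s).
Minimal cut sets: {B brake actuator fails, Backup CAN bus fails}; {Brake controller is down, Redundant planner fails}; {Auxiliary front camera failed, Auxiliary wheel-speed sensor faulted, Main fallback module degraded}; {Auxiliary wheel-speed sensor faulted, Emergency radar offline, Main fallback module degraded}.

4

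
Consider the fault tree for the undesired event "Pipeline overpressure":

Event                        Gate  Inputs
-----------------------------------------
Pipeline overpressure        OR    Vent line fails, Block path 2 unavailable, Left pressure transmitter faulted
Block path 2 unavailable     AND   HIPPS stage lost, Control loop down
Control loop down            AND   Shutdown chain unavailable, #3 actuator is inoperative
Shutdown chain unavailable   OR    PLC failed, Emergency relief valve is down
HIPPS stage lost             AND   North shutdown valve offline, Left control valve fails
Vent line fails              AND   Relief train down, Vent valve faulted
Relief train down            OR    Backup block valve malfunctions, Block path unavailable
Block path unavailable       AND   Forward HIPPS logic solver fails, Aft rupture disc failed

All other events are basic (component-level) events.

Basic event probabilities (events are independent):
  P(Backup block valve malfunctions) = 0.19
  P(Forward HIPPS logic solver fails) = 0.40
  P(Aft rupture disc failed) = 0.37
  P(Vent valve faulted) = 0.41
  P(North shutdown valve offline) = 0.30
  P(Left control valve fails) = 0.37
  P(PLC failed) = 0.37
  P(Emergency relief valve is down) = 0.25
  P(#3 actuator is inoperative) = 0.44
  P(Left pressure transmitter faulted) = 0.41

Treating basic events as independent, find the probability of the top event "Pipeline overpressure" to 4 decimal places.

0.4982

P(Block path unavailable) [AND] = 0.40 × 0.37 = 0.148000
P(Relief train down) [OR] = 1 − (1−0.19) × (1−0.148000) = 0.309880
P(Vent line fails) [AND] = 0.309880 × 0.41 = 0.127051
P(HIPPS stage lost) [AND] = 0.30 × 0.37 = 0.111000
P(Shutdown chain unavailable) [OR] = 1 − (1−0.37) × (1−0.25) = 0.527500
P(Control loop down) [AND] = 0.527500 × 0.44 = 0.232100
P(Block path 2 unavailable) [AND] = 0.111000 × 0.232100 = 0.025763
P(Pipeline overpressure) [OR] = 1 − (1−0.127051) × (1−0.025763) × (1−0.41) = 0.498229
Rounded to 4 decimal places: P(Pipeline overpressure) ≈ 0.4982.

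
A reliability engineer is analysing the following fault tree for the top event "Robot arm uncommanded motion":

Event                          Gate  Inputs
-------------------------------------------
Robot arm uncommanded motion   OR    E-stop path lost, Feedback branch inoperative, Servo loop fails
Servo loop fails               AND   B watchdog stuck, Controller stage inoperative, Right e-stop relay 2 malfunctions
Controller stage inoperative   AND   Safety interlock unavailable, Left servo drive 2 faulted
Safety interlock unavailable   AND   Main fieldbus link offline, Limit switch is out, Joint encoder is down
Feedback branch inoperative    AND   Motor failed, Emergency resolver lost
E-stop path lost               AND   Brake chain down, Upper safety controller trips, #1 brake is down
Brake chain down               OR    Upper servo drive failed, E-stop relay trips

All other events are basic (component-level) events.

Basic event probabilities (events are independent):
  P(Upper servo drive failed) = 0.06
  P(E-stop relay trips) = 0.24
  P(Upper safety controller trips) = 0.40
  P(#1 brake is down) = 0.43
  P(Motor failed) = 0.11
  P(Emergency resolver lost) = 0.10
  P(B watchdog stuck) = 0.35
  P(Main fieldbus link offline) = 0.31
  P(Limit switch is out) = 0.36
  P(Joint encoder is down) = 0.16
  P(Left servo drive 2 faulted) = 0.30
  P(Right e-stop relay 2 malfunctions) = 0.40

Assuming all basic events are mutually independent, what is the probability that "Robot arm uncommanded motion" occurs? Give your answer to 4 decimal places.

P(Brake chain down) [OR] = 1 − (1−0.06) × (1−0.24) = 0.285600
P(E-stop path lost) [AND] = 0.285600 × 0.40 × 0.43 = 0.049123
P(Feedback branch inoperative) [AND] = 0.11 × 0.10 = 0.011000
P(Safety interlock unavailable) [AND] = 0.31 × 0.36 × 0.16 = 0.017856
P(Controller stage inoperative) [AND] = 0.017856 × 0.30 = 0.005357
P(Servo loop fails) [AND] = 0.35 × 0.005357 × 0.40 = 0.000750
P(Robot arm uncommanded motion) [OR] = 1 − (1−0.049123) × (1−0.011000) × (1−0.000750) = 0.060288
Rounded to 4 decimal places: P(Robot arm uncommanded motion) ≈ 0.0603.

0.0603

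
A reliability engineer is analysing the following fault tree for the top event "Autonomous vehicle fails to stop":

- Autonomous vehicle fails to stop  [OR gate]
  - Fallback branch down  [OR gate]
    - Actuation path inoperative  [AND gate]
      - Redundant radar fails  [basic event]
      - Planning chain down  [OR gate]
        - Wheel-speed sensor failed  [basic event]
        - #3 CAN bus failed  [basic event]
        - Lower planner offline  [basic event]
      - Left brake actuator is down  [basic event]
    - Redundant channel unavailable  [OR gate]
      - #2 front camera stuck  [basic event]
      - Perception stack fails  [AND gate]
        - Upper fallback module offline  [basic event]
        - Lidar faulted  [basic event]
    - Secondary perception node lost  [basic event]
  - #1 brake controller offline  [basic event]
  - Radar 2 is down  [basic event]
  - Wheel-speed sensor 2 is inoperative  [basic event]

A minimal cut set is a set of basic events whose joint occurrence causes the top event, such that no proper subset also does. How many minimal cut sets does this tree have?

9

Planning chain down [OR]: union of children's cut sets → 3 cut set(s).
Actuation path inoperative [AND]: one cut set from each child combined → 1 × 3 × 1 = 3 cut set(s).
Perception stack fails [AND]: one cut set from each child combined → 1 × 1 = 1 cut set(s).
Redundant channel unavailable [OR]: union of children's cut sets → 2 cut set(s).
Fallback branch down [OR]: union of children's cut sets → 6 cut set(s).
Autonomous vehicle fails to stop [OR]: union of children's cut sets → 9 cut set(s).
Minimal cut sets: {Left brake actuator is down, Redundant radar fails, Wheel-speed sensor failed}; {#3 CAN bus failed, Left brake actuator is down, Redundant radar fails}; {Left brake actuator is down, Lower planner offline, Redundant radar fails}; {#2 front camera stuck}; {Lidar faulted, Upper fallback module offline}; {Secondary perception node lost}; {#1 brake controller offline}; {Radar 2 is down}; {Wheel-speed sensor 2 is inoperative}.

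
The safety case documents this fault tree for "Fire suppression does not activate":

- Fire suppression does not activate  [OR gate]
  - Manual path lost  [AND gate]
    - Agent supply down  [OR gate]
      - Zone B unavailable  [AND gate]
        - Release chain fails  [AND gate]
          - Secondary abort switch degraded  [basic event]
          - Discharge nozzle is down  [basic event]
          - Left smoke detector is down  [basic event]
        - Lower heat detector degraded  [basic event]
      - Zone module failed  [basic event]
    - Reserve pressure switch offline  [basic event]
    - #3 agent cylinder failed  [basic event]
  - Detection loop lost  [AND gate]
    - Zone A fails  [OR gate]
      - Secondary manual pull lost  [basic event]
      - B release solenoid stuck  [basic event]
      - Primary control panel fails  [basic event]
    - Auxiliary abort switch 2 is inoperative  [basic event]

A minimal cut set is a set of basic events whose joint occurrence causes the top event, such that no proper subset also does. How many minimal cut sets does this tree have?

5

Release chain fails [AND]: one cut set from each child combined → 1 × 1 × 1 = 1 cut set(s).
Zone B unavailable [AND]: one cut set from each child combined → 1 × 1 = 1 cut set(s).
Agent supply down [OR]: union of children's cut sets → 2 cut set(s).
Manual path lost [AND]: one cut set from each child combined → 2 × 1 × 1 = 2 cut set(s).
Zone A fails [OR]: union of children's cut sets → 3 cut set(s).
Detection loop lost [AND]: one cut set from each child combined → 3 × 1 = 3 cut set(s).
Fire suppression does not activate [OR]: union of children's cut sets → 5 cut set(s).
Minimal cut sets: {#3 agent cylinder failed, Discharge nozzle is down, Left smoke detector is down, Lower heat detector degraded, Reserve pressure switch offline, Secondary abort switch degraded}; {#3 agent cylinder failed, Reserve pressure switch offline, Zone module failed}; {Auxiliary abort switch 2 is inoperative, Secondary manual pull lost}; {Auxiliary abort switch 2 is inoperative, B release solenoid stuck}; {Auxiliary abort switch 2 is inoperative, Primary control panel fails}.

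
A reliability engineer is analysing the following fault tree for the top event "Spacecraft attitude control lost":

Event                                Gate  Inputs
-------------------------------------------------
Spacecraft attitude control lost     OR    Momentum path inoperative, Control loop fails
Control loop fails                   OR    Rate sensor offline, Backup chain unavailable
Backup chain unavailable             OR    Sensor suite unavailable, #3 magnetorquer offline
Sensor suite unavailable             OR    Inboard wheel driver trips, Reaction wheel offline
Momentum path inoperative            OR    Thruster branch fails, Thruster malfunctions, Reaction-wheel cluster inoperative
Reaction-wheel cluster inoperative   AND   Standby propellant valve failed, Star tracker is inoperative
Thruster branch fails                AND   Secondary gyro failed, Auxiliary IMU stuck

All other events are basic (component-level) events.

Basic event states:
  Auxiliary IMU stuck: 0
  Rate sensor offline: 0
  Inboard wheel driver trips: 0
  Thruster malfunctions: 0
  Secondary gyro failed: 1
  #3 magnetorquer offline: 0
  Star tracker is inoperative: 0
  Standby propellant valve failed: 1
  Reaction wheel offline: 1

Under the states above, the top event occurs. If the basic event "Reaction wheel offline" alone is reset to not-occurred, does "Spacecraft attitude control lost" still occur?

No

Counterfactual: set "Reaction wheel offline" to not occurred.
Thruster branch fails [AND]: Secondary gyro failed=occurs, Auxiliary IMU stuck=not → not all inputs occur → does not occur.
Reaction-wheel cluster inoperative [AND]: Standby propellant valve failed=occurs, Star tracker is inoperative=not → not all inputs occur → does not occur.
Momentum path inoperative [OR]: Thruster branch fails=not, Thruster malfunctions=not, Reaction-wheel cluster inoperative=not → no input occurs → does not occur.
Sensor suite unavailable [OR]: Inboard wheel driver trips=not, Reaction wheel offline=not → no input occurs → does not occur.
Backup chain unavailable [OR]: Sensor suite unavailable=not, #3 magnetorquer offline=not → no input occurs → does not occur.
Control loop fails [OR]: Rate sensor offline=not, Backup chain unavailable=not → no input occurs → does not occur.
Spacecraft attitude control lost [OR]: Momentum path inoperative=not, Control loop fails=not → no input occurs → does not occur.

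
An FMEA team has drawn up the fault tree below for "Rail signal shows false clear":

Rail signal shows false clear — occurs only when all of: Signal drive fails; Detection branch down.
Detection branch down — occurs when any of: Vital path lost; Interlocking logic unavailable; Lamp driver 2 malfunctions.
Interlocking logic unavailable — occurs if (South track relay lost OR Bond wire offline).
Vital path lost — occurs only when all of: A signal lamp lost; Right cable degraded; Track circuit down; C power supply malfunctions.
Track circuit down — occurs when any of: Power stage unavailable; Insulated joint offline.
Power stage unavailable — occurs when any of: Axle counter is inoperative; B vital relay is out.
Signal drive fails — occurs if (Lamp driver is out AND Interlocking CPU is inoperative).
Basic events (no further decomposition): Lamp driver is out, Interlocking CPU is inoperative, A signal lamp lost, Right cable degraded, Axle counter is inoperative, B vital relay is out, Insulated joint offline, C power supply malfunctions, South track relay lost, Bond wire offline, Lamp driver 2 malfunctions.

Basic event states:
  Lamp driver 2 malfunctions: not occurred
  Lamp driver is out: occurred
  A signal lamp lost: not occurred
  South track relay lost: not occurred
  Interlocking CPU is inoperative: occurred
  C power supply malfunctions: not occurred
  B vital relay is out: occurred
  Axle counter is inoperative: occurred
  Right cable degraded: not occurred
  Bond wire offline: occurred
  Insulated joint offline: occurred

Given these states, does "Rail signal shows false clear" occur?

Yes

Signal drive fails [AND]: Lamp driver is out=occurs, Interlocking CPU is inoperative=occurs → all inputs occur → occurs.
Power stage unavailable [OR]: Axle counter is inoperative=occurs, B vital relay is out=occurs → at least one input occurs → occurs.
Track circuit down [OR]: Power stage unavailable=occurs, Insulated joint offline=occurs → at least one input occurs → occurs.
Vital path lost [AND]: A signal lamp lost=not, Right cable degraded=not, Track circuit down=occurs, C power supply malfunctions=not → not all inputs occur → does not occur.
Interlocking logic unavailable [OR]: South track relay lost=not, Bond wire offline=occurs → at least one input occurs → occurs.
Detection branch down [OR]: Vital path lost=not, Interlocking logic unavailable=occurs, Lamp driver 2 malfunctions=not → at least one input occurs → occurs.
Rail signal shows false clear [AND]: Signal drive fails=occurs, Detection branch down=occurs → all inputs occur → occurs.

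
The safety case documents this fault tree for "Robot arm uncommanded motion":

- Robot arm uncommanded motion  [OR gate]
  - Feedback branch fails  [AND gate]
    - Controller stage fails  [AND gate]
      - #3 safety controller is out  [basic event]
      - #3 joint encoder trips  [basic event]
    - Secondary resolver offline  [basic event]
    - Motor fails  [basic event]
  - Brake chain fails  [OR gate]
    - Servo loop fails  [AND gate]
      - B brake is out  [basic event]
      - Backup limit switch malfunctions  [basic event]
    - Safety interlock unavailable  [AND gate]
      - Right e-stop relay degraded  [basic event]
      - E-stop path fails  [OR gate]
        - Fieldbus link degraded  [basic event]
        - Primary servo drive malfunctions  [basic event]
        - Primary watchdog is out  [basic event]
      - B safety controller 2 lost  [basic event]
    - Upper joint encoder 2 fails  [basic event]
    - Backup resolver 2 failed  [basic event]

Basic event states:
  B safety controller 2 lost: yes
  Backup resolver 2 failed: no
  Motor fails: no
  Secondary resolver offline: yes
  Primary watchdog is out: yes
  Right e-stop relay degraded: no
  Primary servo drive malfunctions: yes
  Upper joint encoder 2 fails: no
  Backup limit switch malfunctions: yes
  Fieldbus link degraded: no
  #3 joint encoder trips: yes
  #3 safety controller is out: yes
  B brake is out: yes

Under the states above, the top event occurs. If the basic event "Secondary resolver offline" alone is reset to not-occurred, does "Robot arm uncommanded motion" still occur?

Counterfactual: set "Secondary resolver offline" to not occurred.
Controller stage fails [AND]: #3 safety controller is out=occurs, #3 joint encoder trips=occurs → all inputs occur → occurs.
Feedback branch fails [AND]: Controller stage fails=occurs, Secondary resolver offline=not, Motor fails=not → not all inputs occur → does not occur.
Servo loop fails [AND]: B brake is out=occurs, Backup limit switch malfunctions=occurs → all inputs occur → occurs.
E-stop path fails [OR]: Fieldbus link degraded=not, Primary servo drive malfunctions=occurs, Primary watchdog is out=occurs → at least one input occurs → occurs.
Safety interlock unavailable [AND]: Right e-stop relay degraded=not, E-stop path fails=occurs, B safety controller 2 lost=occurs → not all inputs occur → does not occur.
Brake chain fails [OR]: Servo loop fails=occurs, Safety interlock unavailable=not, Upper joint encoder 2 fails=not, Backup resolver 2 failed=not → at least one input occurs → occurs.
Robot arm uncommanded motion [OR]: Feedback branch fails=not, Brake chain fails=occurs → at least one input occurs → occurs.

Yes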